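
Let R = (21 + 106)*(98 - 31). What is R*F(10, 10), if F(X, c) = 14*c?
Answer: 1191260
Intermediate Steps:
R = 8509 (R = 127*67 = 8509)
R*F(10, 10) = 8509*(14*10) = 8509*140 = 1191260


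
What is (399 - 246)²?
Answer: 23409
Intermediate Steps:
(399 - 246)² = 153² = 23409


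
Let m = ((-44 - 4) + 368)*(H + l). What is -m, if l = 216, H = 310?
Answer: -168320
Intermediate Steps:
m = 168320 (m = ((-44 - 4) + 368)*(310 + 216) = (-48 + 368)*526 = 320*526 = 168320)
-m = -1*168320 = -168320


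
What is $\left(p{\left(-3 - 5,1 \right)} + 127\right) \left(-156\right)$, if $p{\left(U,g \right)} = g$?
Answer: $-19968$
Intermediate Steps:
$\left(p{\left(-3 - 5,1 \right)} + 127\right) \left(-156\right) = \left(1 + 127\right) \left(-156\right) = 128 \left(-156\right) = -19968$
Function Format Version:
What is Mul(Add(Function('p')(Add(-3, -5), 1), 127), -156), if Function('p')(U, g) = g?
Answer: -19968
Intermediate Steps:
Mul(Add(Function('p')(Add(-3, -5), 1), 127), -156) = Mul(Add(1, 127), -156) = Mul(128, -156) = -19968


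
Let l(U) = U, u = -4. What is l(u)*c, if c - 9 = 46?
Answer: -220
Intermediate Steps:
c = 55 (c = 9 + 46 = 55)
l(u)*c = -4*55 = -220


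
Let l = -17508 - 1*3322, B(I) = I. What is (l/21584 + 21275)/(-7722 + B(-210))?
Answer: -76529795/28534048 ≈ -2.6821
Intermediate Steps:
l = -20830 (l = -17508 - 3322 = -20830)
(l/21584 + 21275)/(-7722 + B(-210)) = (-20830/21584 + 21275)/(-7722 - 210) = (-20830*1/21584 + 21275)/(-7932) = (-10415/10792 + 21275)*(-1/7932) = (229589385/10792)*(-1/7932) = -76529795/28534048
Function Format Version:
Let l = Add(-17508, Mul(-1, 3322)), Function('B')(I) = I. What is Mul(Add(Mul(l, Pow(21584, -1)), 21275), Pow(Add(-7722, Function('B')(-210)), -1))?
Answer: Rational(-76529795, 28534048) ≈ -2.6821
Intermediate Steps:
l = -20830 (l = Add(-17508, -3322) = -20830)
Mul(Add(Mul(l, Pow(21584, -1)), 21275), Pow(Add(-7722, Function('B')(-210)), -1)) = Mul(Add(Mul(-20830, Pow(21584, -1)), 21275), Pow(Add(-7722, -210), -1)) = Mul(Add(Mul(-20830, Rational(1, 21584)), 21275), Pow(-7932, -1)) = Mul(Add(Rational(-10415, 10792), 21275), Rational(-1, 7932)) = Mul(Rational(229589385, 10792), Rational(-1, 7932)) = Rational(-76529795, 28534048)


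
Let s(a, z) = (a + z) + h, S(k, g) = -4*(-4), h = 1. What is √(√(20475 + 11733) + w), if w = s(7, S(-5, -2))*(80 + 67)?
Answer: 2*√(882 + √2013) ≈ 60.889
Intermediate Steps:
S(k, g) = 16
s(a, z) = 1 + a + z (s(a, z) = (a + z) + 1 = 1 + a + z)
w = 3528 (w = (1 + 7 + 16)*(80 + 67) = 24*147 = 3528)
√(√(20475 + 11733) + w) = √(√(20475 + 11733) + 3528) = √(√32208 + 3528) = √(4*√2013 + 3528) = √(3528 + 4*√2013)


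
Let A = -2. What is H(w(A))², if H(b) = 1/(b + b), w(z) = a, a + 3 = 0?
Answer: 1/36 ≈ 0.027778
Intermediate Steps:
a = -3 (a = -3 + 0 = -3)
w(z) = -3
H(b) = 1/(2*b)
H(w(A))² = ((½)/(-3))² = ((½)*(-⅓))² = (-⅙)² = 1/36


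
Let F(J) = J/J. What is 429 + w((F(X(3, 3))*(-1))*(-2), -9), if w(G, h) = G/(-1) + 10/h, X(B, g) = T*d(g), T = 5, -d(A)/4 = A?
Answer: 3833/9 ≈ 425.89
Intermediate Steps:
d(A) = -4*A
X(B, g) = -20*g (X(B, g) = 5*(-4*g) = -20*g)
F(J) = 1
w(G, h) = -G + 10/h (w(G, h) = G*(-1) + 10/h = -G + 10/h)
429 + w((F(X(3, 3))*(-1))*(-2), -9) = 429 + (-1*(-1)*(-2) + 10/(-9)) = 429 + (-(-1)*(-2) + 10*(-⅑)) = 429 + (-1*2 - 10/9) = 429 + (-2 - 10/9) = 429 - 28/9 = 3833/9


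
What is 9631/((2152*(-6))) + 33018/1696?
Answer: 800770/42771 ≈ 18.722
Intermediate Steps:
9631/((2152*(-6))) + 33018/1696 = 9631/(-12912) + 33018*(1/1696) = 9631*(-1/12912) + 16509/848 = -9631/12912 + 16509/848 = 800770/42771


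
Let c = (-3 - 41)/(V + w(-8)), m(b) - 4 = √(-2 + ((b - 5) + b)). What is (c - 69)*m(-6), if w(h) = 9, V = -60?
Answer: -13900/51 - 3475*I*√19/51 ≈ -272.55 - 297.0*I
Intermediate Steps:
m(b) = 4 + √(-7 + 2*b) (m(b) = 4 + √(-2 + ((b - 5) + b)) = 4 + √(-2 + ((-5 + b) + b)) = 4 + √(-2 + (-5 + 2*b)) = 4 + √(-7 + 2*b))
c = 44/51 (c = (-3 - 41)/(-60 + 9) = -44/(-51) = -44*(-1/51) = 44/51 ≈ 0.86275)
(c - 69)*m(-6) = (44/51 - 69)*(4 + √(-7 + 2*(-6))) = -3475*(4 + √(-7 - 12))/51 = -3475*(4 + √(-19))/51 = -3475*(4 + I*√19)/51 = -13900/51 - 3475*I*√19/51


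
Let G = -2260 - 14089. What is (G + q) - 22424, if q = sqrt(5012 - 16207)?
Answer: -38773 + I*sqrt(11195) ≈ -38773.0 + 105.81*I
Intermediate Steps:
G = -16349
q = I*sqrt(11195) (q = sqrt(-11195) = I*sqrt(11195) ≈ 105.81*I)
(G + q) - 22424 = (-16349 + I*sqrt(11195)) - 22424 = -38773 + I*sqrt(11195)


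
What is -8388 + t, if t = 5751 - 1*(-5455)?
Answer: 2818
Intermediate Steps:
t = 11206 (t = 5751 + 5455 = 11206)
-8388 + t = -8388 + 11206 = 2818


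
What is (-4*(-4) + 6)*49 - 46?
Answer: 1032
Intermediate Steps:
(-4*(-4) + 6)*49 - 46 = (16 + 6)*49 - 46 = 22*49 - 46 = 1078 - 46 = 1032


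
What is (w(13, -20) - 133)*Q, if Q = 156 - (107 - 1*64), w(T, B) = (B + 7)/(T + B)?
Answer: -103734/7 ≈ -14819.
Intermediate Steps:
w(T, B) = (7 + B)/(B + T)
Q = 113 (Q = 156 - (107 - 64) = 156 - 1*43 = 156 - 43 = 113)
(w(13, -20) - 133)*Q = ((7 - 20)/(-20 + 13) - 133)*113 = (-13/(-7) - 133)*113 = (-⅐*(-13) - 133)*113 = (13/7 - 133)*113 = -918/7*113 = -103734/7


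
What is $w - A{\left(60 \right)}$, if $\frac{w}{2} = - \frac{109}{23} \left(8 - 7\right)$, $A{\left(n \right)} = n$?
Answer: $- \frac{1598}{23} \approx -69.478$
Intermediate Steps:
$w = - \frac{218}{23}$ ($w = 2 - \frac{109}{23} \left(8 - 7\right) = 2 \left(-109\right) \frac{1}{23} \left(8 - 7\right) = 2 \left(\left(- \frac{109}{23}\right) 1\right) = 2 \left(- \frac{109}{23}\right) = - \frac{218}{23} \approx -9.4783$)
$w - A{\left(60 \right)} = - \frac{218}{23} - 60 = - \frac{1598}{23}$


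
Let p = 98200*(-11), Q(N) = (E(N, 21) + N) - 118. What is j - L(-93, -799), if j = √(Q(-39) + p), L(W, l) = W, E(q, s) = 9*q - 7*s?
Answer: 93 + 3*I*√120095 ≈ 93.0 + 1039.6*I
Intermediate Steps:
E(q, s) = -7*s + 9*q
Q(N) = -265 + 10*N (Q(N) = ((-7*21 + 9*N) + N) - 118 = ((-147 + 9*N) + N) - 118 = (-147 + 10*N) - 118 = -265 + 10*N)
p = -1080200
j = 3*I*√120095 (j = √((-265 + 10*(-39)) - 1080200) = √((-265 - 390) - 1080200) = √(-655 - 1080200) = √(-1080855) = 3*I*√120095 ≈ 1039.6*I)
j - L(-93, -799) = 3*I*√120095 - 1*(-93) = 3*I*√120095 + 93 = 93 + 3*I*√120095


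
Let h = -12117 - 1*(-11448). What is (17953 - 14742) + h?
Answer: 2542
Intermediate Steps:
h = -669 (h = -12117 + 11448 = -669)
(17953 - 14742) + h = (17953 - 14742) - 669 = 3211 - 669 = 2542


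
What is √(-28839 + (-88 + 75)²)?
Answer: I*√28670 ≈ 169.32*I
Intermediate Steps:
√(-28839 + (-88 + 75)²) = √(-28839 + (-13)²) = √(-28839 + 169) = √(-28670) = I*√28670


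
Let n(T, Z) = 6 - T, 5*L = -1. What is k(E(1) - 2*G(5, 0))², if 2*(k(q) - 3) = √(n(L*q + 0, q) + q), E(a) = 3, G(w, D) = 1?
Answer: 54/5 + 18*√5/5 ≈ 18.850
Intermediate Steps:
L = -⅕ (L = (⅕)*(-1) = -⅕ ≈ -0.20000)
k(q) = 3 + √(6 + 6*q/5)/2 (k(q) = 3 + √((6 - (-q/5 + 0)) + q)/2 = 3 + √((6 - (-1)*q/5) + q)/2 = 3 + √((6 + q/5) + q)/2 = 3 + √(6 + 6*q/5)/2)
k(E(1) - 2*G(5, 0))² = (3 + √(150 + 30*(3 - 2*1))/10)² = (3 + √(150 + 30*(3 - 2))/10)² = (3 + √(150 + 30*1)/10)² = (3 + √(150 + 30)/10)² = (3 + √180/10)² = (3 + (6*√5)/10)² = (3 + 3*√5/5)²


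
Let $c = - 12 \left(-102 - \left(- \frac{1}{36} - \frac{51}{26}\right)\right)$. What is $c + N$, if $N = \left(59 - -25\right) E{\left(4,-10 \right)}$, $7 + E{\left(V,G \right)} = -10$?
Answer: $- \frac{8887}{39} \approx -227.87$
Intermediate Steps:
$E{\left(V,G \right)} = -17$ ($E{\left(V,G \right)} = -7 - 10 = -17$)
$c = \frac{46805}{39}$ ($c = - 12 \left(-102 - - \frac{931}{468}\right) = - 12 \left(-102 + \left(\frac{1}{36} + \frac{51}{26}\right)\right) = - 12 \left(-102 + \frac{931}{468}\right) = \left(-12\right) \left(- \frac{46805}{468}\right) = \frac{46805}{39} \approx 1200.1$)
$N = -1428$ ($N = \left(59 - -25\right) \left(-17\right) = \left(59 + \left(-13 + 38\right)\right) \left(-17\right) = \left(59 + 25\right) \left(-17\right) = 84 \left(-17\right) = -1428$)
$c + N = \frac{46805}{39} - 1428 = - \frac{8887}{39}$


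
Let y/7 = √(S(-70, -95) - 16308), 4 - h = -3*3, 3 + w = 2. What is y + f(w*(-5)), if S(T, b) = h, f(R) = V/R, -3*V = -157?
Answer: 157/15 + 7*I*√16295 ≈ 10.467 + 893.56*I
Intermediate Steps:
w = -1 (w = -3 + 2 = -1)
V = 157/3 (V = -⅓*(-157) = 157/3 ≈ 52.333)
f(R) = 157/(3*R)
h = 13 (h = 4 - (-3)*3 = 4 - 1*(-9) = 4 + 9 = 13)
S(T, b) = 13
y = 7*I*√16295 (y = 7*√(13 - 16308) = 7*√(-16295) = 7*(I*√16295) = 7*I*√16295 ≈ 893.56*I)
y + f(w*(-5)) = 7*I*√16295 + 157/(3*((-1*(-5)))) = 7*I*√16295 + (157/3)/5 = 7*I*√16295 + (157/3)*(⅕) = 7*I*√16295 + 157/15 = 157/15 + 7*I*√16295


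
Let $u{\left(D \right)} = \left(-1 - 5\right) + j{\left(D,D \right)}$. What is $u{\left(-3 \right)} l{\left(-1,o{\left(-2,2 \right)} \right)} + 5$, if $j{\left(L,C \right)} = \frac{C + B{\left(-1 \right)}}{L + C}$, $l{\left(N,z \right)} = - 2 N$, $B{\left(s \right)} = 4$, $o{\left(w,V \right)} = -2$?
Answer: $- \frac{22}{3} \approx -7.3333$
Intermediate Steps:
$j{\left(L,C \right)} = \frac{4 + C}{C + L}$ ($j{\left(L,C \right)} = \frac{C + 4}{L + C} = \frac{4 + C}{C + L}$)
$u{\left(D \right)} = -6 + \frac{4 + D}{2 D}$ ($u{\left(D \right)} = \left(-1 - 5\right) + \frac{4 + D}{D + D} = -6 + \frac{4 + D}{2 D}$)
$u{\left(-3 \right)} l{\left(-1,o{\left(-2,2 \right)} \right)} + 5 = \left(- \frac{11}{2} + \frac{2}{-3}\right) \left(\left(-2\right) \left(-1\right)\right) + 5 = \left(- \frac{11}{2} + 2 \left(- \frac{1}{3}\right)\right) 2 + 5 = \left(- \frac{11}{2} - \frac{2}{3}\right) 2 + 5 = \left(- \frac{37}{6}\right) 2 + 5 = - \frac{37}{3} + 5 = - \frac{22}{3}$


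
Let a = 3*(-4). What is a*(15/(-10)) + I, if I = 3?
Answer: 21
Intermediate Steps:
a = -12
a*(15/(-10)) + I = -180/(-10) + 3 = -180*(-1)/10 + 3 = -12*(-3/2) + 3 = 18 + 3 = 21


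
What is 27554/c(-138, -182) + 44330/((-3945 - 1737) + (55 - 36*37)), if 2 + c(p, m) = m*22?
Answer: -184667133/13938877 ≈ -13.248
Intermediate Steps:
c(p, m) = -2 + 22*m (c(p, m) = -2 + m*22 = -2 + 22*m)
27554/c(-138, -182) + 44330/((-3945 - 1737) + (55 - 36*37)) = 27554/(-2 + 22*(-182)) + 44330/((-3945 - 1737) + (55 - 36*37)) = 27554/(-2 - 4004) + 44330/(-5682 + (55 - 1332)) = 27554/(-4006) + 44330/(-5682 - 1277) = 27554*(-1/4006) + 44330/(-6959) = -13777/2003 + 44330*(-1/6959) = -13777/2003 - 44330/6959 = -184667133/13938877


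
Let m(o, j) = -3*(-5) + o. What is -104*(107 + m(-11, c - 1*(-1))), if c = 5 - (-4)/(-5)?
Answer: -11544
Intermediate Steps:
c = 21/5 (c = 5 - (-4)*(-1)/5 = 5 - 1*4/5 = 5 - 4/5 = 21/5 ≈ 4.2000)
m(o, j) = 15 + o
-104*(107 + m(-11, c - 1*(-1))) = -104*(107 + (15 - 11)) = -104*(107 + 4) = -104*111 = -11544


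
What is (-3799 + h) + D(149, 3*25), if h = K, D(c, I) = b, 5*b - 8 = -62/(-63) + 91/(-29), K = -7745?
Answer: -105443759/9135 ≈ -11543.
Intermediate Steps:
b = 10681/9135 (b = 8/5 + (-62/(-63) + 91/(-29))/5 = 8/5 + (-62*(-1/63) + 91*(-1/29))/5 = 8/5 + (62/63 - 91/29)/5 = 8/5 + (⅕)*(-3935/1827) = 8/5 - 787/1827 = 10681/9135 ≈ 1.1692)
D(c, I) = 10681/9135
h = -7745
(-3799 + h) + D(149, 3*25) = (-3799 - 7745) + 10681/9135 = -11544 + 10681/9135 = -105443759/9135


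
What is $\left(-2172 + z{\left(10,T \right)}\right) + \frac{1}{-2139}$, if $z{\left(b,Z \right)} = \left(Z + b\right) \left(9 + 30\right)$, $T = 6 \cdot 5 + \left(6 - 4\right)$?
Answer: $- \frac{1142227}{2139} \approx -534.0$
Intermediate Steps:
$T = 32$ ($T = 30 + 2 = 32$)
$z{\left(b,Z \right)} = 39 Z + 39 b$ ($z{\left(b,Z \right)} = \left(Z + b\right) 39 = 39 Z + 39 b$)
$\left(-2172 + z{\left(10,T \right)}\right) + \frac{1}{-2139} = \left(-2172 + \left(39 \cdot 32 + 39 \cdot 10\right)\right) + \frac{1}{-2139} = \left(-2172 + \left(1248 + 390\right)\right) - \frac{1}{2139} = \left(-2172 + 1638\right) - \frac{1}{2139} = -534 - \frac{1}{2139} = - \frac{1142227}{2139}$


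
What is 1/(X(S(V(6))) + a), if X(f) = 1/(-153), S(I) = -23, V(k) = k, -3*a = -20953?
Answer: 153/1068602 ≈ 0.00014318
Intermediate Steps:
a = 20953/3 (a = -1/3*(-20953) = 20953/3 ≈ 6984.3)
X(f) = -1/153
1/(X(S(V(6))) + a) = 1/(-1/153 + 20953/3) = 1/(1068602/153) = 153/1068602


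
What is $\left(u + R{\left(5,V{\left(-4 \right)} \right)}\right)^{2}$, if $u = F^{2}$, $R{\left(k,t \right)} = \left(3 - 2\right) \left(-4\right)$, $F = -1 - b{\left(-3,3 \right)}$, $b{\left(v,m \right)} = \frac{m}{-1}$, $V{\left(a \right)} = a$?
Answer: $0$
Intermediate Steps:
$b{\left(v,m \right)} = - m$ ($b{\left(v,m \right)} = m \left(-1\right) = - m$)
$F = 2$ ($F = -1 - \left(-1\right) 3 = -1 - -3 = -1 + 3 = 2$)
$R{\left(k,t \right)} = -4$ ($R{\left(k,t \right)} = 1 \left(-4\right) = -4$)
$u = 4$ ($u = 2^{2} = 4$)
$\left(u + R{\left(5,V{\left(-4 \right)} \right)}\right)^{2} = \left(4 - 4\right)^{2} = 0^{2} = 0$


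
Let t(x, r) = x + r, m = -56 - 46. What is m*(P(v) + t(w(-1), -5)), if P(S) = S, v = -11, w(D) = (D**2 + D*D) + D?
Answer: 1530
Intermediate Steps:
w(D) = D + 2*D**2 (w(D) = (D**2 + D**2) + D = 2*D**2 + D = D + 2*D**2)
m = -102
t(x, r) = r + x
m*(P(v) + t(w(-1), -5)) = -102*(-11 + (-5 - (1 + 2*(-1)))) = -102*(-11 + (-5 - (1 - 2))) = -102*(-11 + (-5 - 1*(-1))) = -102*(-11 + (-5 + 1)) = -102*(-11 - 4) = -102*(-15) = 1530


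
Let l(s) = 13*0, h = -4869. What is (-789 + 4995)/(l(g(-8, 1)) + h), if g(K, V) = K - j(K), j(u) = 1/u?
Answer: -1402/1623 ≈ -0.86383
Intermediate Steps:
g(K, V) = K - 1/K
l(s) = 0
(-789 + 4995)/(l(g(-8, 1)) + h) = (-789 + 4995)/(0 - 4869) = 4206/(-4869) = 4206*(-1/4869) = -1402/1623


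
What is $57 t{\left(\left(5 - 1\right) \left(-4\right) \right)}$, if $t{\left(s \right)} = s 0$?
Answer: $0$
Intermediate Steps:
$t{\left(s \right)} = 0$
$57 t{\left(\left(5 - 1\right) \left(-4\right) \right)} = 57 \cdot 0 = 0$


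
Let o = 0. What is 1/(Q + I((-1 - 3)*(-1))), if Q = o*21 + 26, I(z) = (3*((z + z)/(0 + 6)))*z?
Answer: 1/42 ≈ 0.023810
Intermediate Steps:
I(z) = z**2 (I(z) = (3*((2*z)/6))*z = (3*((2*z)*(1/6)))*z = (3*(z/3))*z = z*z = z**2)
Q = 26 (Q = 0*21 + 26 = 0 + 26 = 26)
1/(Q + I((-1 - 3)*(-1))) = 1/(26 + ((-1 - 3)*(-1))**2) = 1/(26 + (-4*(-1))**2) = 1/(26 + 4**2) = 1/(26 + 16) = 1/42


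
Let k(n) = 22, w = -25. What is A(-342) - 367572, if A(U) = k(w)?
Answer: -367550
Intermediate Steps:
A(U) = 22
A(-342) - 367572 = 22 - 367572 = -367550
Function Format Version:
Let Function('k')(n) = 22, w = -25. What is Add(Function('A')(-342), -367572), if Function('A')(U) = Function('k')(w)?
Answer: -367550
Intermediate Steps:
Function('A')(U) = 22
Add(Function('A')(-342), -367572) = Add(22, -367572) = -367550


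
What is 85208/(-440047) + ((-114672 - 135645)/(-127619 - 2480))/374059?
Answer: -4146511763223029/21414756051026527 ≈ -0.19363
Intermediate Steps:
85208/(-440047) + ((-114672 - 135645)/(-127619 - 2480))/374059 = 85208*(-1/440047) - 250317/(-130099)*(1/374059) = -85208/440047 - 250317*(-1/130099)*(1/374059) = -85208/440047 + (250317/130099)*(1/374059) = -85208/440047 + 250317/48664701841 = -4146511763223029/21414756051026527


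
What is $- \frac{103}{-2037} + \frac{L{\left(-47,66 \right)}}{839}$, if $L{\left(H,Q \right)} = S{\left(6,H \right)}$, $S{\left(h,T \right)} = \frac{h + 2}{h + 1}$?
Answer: $\frac{88745}{1709043} \approx 0.051927$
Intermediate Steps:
$S{\left(h,T \right)} = \frac{2 + h}{1 + h}$
$L{\left(H,Q \right)} = \frac{8}{7}$ ($L{\left(H,Q \right)} = \frac{2 + 6}{1 + 6} = \frac{1}{7} \cdot 8 = \frac{8}{7}$)
$- \frac{103}{-2037} + \frac{L{\left(-47,66 \right)}}{839} = - \frac{103}{-2037} + \frac{8}{7 \cdot 839} = \left(-103\right) \left(- \frac{1}{2037}\right) + \frac{8}{7} \cdot \frac{1}{839} = \frac{103}{2037} + \frac{8}{5873} = \frac{88745}{1709043}$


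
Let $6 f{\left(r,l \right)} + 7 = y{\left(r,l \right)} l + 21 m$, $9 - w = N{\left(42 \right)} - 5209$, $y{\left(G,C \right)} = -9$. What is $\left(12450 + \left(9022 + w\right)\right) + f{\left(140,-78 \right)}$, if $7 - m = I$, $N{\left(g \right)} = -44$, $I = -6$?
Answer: $\frac{80686}{3} \approx 26895.0$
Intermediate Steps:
$m = 13$ ($m = 7 - -6 = 7 + 6 = 13$)
$w = 5262$ ($w = 9 - \left(-44 - 5209\right) = 9 - -5253 = 9 + 5253 = 5262$)
$f{\left(r,l \right)} = \frac{133}{3} - \frac{3 l}{2}$ ($f{\left(r,l \right)} = - \frac{7}{6} + \frac{- 9 l + 21 \cdot 13}{6} = - \frac{7}{6} + \frac{- 9 l + 273}{6} = - \frac{7}{6} + \frac{273 - 9 l}{6} = - \frac{7}{6} - \left(- \frac{91}{2} + \frac{3 l}{2}\right) = \frac{133}{3} - \frac{3 l}{2}$)
$\left(12450 + \left(9022 + w\right)\right) + f{\left(140,-78 \right)} = \left(12450 + \left(9022 + 5262\right)\right) + \left(\frac{133}{3} - -117\right) = \left(12450 + 14284\right) + \left(\frac{133}{3} + 117\right) = 26734 + \frac{484}{3} = \frac{80686}{3}$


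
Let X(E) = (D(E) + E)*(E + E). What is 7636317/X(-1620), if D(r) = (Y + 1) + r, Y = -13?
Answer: 2545439/3512160 ≈ 0.72475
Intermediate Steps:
D(r) = -12 + r (D(r) = (-13 + 1) + r = -12 + r)
X(E) = 2*E*(-12 + 2*E) (X(E) = ((-12 + E) + E)*(E + E) = (-12 + 2*E)*(2*E) = 2*E*(-12 + 2*E))
7636317/X(-1620) = 7636317/((4*(-1620)*(-6 - 1620))) = 7636317/((4*(-1620)*(-1626))) = 7636317/10536480 = 7636317*(1/10536480) = 2545439/3512160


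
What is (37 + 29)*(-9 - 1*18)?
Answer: -1782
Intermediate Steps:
(37 + 29)*(-9 - 1*18) = 66*(-9 - 18) = 66*(-27) = -1782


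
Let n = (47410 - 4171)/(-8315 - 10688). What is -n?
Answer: 43239/19003 ≈ 2.2754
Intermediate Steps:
n = -43239/19003 (n = 43239/(-19003) = 43239*(-1/19003) = -43239/19003 ≈ -2.2754)
-n = -1*(-43239/19003) = 43239/19003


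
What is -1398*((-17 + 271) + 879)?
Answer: -1583934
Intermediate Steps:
-1398*((-17 + 271) + 879) = -1398*(254 + 879) = -1398*1133 = -1583934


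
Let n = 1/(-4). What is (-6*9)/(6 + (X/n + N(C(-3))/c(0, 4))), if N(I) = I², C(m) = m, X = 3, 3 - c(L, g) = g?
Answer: 18/5 ≈ 3.6000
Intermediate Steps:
c(L, g) = 3 - g
n = -¼ (n = 1*(-¼) = -¼ ≈ -0.25000)
(-6*9)/(6 + (X/n + N(C(-3))/c(0, 4))) = (-6*9)/(6 + (3/(-¼) + (-3)²/(3 - 1*4))) = -54/(6 + (3*(-4) + 9/(3 - 4))) = -54/(6 + (-12 + 9/(-1))) = -54/(6 + (-12 + 9*(-1))) = -54/(6 + (-12 - 9)) = -54/(6 - 21) = -54/(-15) = -54*(-1/15) = 18/5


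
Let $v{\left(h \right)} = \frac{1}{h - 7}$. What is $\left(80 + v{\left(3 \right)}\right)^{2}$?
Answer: $\frac{101761}{16} \approx 6360.1$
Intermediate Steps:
$v{\left(h \right)} = \frac{1}{-7 + h}$
$\left(80 + v{\left(3 \right)}\right)^{2} = \left(80 + \frac{1}{-7 + 3}\right)^{2} = \left(80 + \frac{1}{-4}\right)^{2} = \left(80 - \frac{1}{4}\right)^{2} = \left(\frac{319}{4}\right)^{2} = \frac{101761}{16}$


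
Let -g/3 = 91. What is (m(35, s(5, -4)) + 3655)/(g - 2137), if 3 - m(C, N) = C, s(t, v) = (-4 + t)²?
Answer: -3623/2410 ≈ -1.5033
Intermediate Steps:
g = -273 (g = -3*91 = -273)
m(C, N) = 3 - C
(m(35, s(5, -4)) + 3655)/(g - 2137) = ((3 - 1*35) + 3655)/(-273 - 2137) = ((3 - 35) + 3655)/(-2410) = (-32 + 3655)*(-1/2410) = 3623*(-1/2410) = -3623/2410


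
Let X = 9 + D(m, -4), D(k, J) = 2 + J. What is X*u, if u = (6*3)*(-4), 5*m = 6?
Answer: -504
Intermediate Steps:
m = 6/5 (m = (1/5)*6 = 6/5 ≈ 1.2000)
X = 7 (X = 9 + (2 - 4) = 9 - 2 = 7)
u = -72 (u = 18*(-4) = -72)
X*u = 7*(-72) = -504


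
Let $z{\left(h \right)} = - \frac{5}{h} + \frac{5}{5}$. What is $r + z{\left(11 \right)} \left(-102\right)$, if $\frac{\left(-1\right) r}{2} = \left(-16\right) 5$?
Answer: $\frac{1148}{11} \approx 104.36$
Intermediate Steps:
$z{\left(h \right)} = 1 - \frac{5}{h}$ ($z{\left(h \right)} = - \frac{5}{h} + 5 \cdot \frac{1}{5} = - \frac{5}{h} + 1 = 1 - \frac{5}{h}$)
$r = 160$ ($r = - 2 \left(\left(-16\right) 5\right) = \left(-2\right) \left(-80\right) = 160$)
$r + z{\left(11 \right)} \left(-102\right) = 160 + \frac{-5 + 11}{11} \left(-102\right) = 160 + \frac{1}{11} \cdot 6 \left(-102\right) = 160 + \frac{6}{11} \left(-102\right) = 160 - \frac{612}{11} = \frac{1148}{11}$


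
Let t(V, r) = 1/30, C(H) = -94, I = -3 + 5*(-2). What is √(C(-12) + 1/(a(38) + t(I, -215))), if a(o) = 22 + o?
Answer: 4*I*√19052779/1801 ≈ 9.6945*I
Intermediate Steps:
I = -13 (I = -3 - 10 = -13)
t(V, r) = 1/30
√(C(-12) + 1/(a(38) + t(I, -215))) = √(-94 + 1/((22 + 38) + 1/30)) = √(-94 + 1/(60 + 1/30)) = √(-94 + 1/(1801/30)) = √(-94 + 30/1801) = √(-169264/1801) = 4*I*√19052779/1801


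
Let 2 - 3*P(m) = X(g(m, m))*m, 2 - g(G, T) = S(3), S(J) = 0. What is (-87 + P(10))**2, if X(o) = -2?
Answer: 57121/9 ≈ 6346.8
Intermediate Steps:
g(G, T) = 2 (g(G, T) = 2 - 1*0 = 2 + 0 = 2)
P(m) = 2/3 + 2*m/3 (P(m) = 2/3 - (-2)*m/3 = 2/3 + 2*m/3)
(-87 + P(10))**2 = (-87 + (2/3 + (2/3)*10))**2 = (-87 + (2/3 + 20/3))**2 = (-87 + 22/3)**2 = (-239/3)**2 = 57121/9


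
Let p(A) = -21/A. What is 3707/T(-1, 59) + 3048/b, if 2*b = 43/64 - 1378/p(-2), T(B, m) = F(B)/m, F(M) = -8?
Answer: -38445520145/1403848 ≈ -27386.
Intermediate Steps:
T(B, m) = -8/m
b = -175481/2688 (b = (43/64 - 1378/((-21/(-2))))/2 = (43*(1/64) - 1378/((-21*(-½))))/2 = (43/64 - 1378/21/2)/2 = (43/64 - 1378*2/21)/2 = (43/64 - 2756/21)/2 = (½)*(-175481/1344) = -175481/2688 ≈ -65.283)
3707/T(-1, 59) + 3048/b = 3707/((-8/59)) + 3048/(-175481/2688) = 3707/((-8*1/59)) + 3048*(-2688/175481) = 3707/(-8/59) - 8193024/175481 = 3707*(-59/8) - 8193024/175481 = -218713/8 - 8193024/175481 = -38445520145/1403848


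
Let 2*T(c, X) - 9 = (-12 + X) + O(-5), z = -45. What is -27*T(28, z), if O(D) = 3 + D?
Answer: 675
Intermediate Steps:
T(c, X) = -5/2 + X/2 (T(c, X) = 9/2 + ((-12 + X) + (3 - 5))/2 = 9/2 + ((-12 + X) - 2)/2 = 9/2 + (-14 + X)/2 = 9/2 + (-7 + X/2) = -5/2 + X/2)
-27*T(28, z) = -27*(-5/2 + (1/2)*(-45)) = -27*(-5/2 - 45/2) = -27*(-25) = 675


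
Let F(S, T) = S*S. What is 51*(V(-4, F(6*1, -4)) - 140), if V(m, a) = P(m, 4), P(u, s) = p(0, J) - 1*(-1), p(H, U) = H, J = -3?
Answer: -7089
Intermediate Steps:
P(u, s) = 1 (P(u, s) = 0 - 1*(-1) = 0 + 1 = 1)
F(S, T) = S**2
V(m, a) = 1
51*(V(-4, F(6*1, -4)) - 140) = 51*(1 - 140) = 51*(-139) = -7089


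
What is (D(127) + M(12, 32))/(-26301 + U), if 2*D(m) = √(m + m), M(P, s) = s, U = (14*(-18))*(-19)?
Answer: -32/21513 - √254/43026 ≈ -0.0018579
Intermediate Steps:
U = 4788 (U = -252*(-19) = 4788)
D(m) = √2*√m/2 (D(m) = √(m + m)/2 = √(2*m)/2 = (√2*√m)/2 = √2*√m/2)
(D(127) + M(12, 32))/(-26301 + U) = (√2*√127/2 + 32)/(-26301 + 4788) = (√254/2 + 32)/(-21513) = (32 + √254/2)*(-1/21513) = -32/21513 - √254/43026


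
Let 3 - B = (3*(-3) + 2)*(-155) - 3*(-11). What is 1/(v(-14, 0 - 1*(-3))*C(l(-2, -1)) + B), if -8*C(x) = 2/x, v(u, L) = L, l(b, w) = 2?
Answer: -8/8923 ≈ -0.00089656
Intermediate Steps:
C(x) = -1/(4*x)
B = -1115 (B = 3 - ((3*(-3) + 2)*(-155) - 3*(-11)) = 3 - ((-9 + 2)*(-155) + 33) = 3 - (-7*(-155) + 33) = 3 - (1085 + 33) = 3 - 1*1118 = 3 - 1118 = -1115)
1/(v(-14, 0 - 1*(-3))*C(l(-2, -1)) + B) = 1/((0 - 1*(-3))*(-1/4/2) - 1115) = 1/((0 + 3)*(-1/4*1/2) - 1115) = 1/(3*(-1/8) - 1115) = 1/(-3/8 - 1115) = 1/(-8923/8) = -8/8923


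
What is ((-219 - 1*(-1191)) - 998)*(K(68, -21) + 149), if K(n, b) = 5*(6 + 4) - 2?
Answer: -5122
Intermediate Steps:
K(n, b) = 48 (K(n, b) = 5*10 - 2 = 50 - 2 = 48)
((-219 - 1*(-1191)) - 998)*(K(68, -21) + 149) = ((-219 - 1*(-1191)) - 998)*(48 + 149) = ((-219 + 1191) - 998)*197 = (972 - 998)*197 = -26*197 = -5122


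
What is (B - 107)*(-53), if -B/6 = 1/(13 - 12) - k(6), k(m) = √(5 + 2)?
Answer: 5989 - 318*√7 ≈ 5147.6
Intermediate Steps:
k(m) = √7
B = -6 + 6*√7 (B = -6*(1/(13 - 12) - √7) = -6*(1/1 - √7) = -6*(1 - √7) = -6 + 6*√7 ≈ 9.8745)
(B - 107)*(-53) = ((-6 + 6*√7) - 107)*(-53) = (-113 + 6*√7)*(-53) = 5989 - 318*√7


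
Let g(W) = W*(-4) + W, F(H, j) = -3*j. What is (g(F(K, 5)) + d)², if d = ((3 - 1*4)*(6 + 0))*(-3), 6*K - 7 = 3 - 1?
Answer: 3969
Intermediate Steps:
K = 3/2 (K = 7/6 + (3 - 1)/6 = 7/6 + (⅙)*2 = 7/6 + ⅓ = 3/2 ≈ 1.5000)
d = 18 (d = ((3 - 4)*6)*(-3) = -1*6*(-3) = -6*(-3) = 18)
g(W) = -3*W (g(W) = -4*W + W = -3*W)
(g(F(K, 5)) + d)² = (-(-9)*5 + 18)² = (-3*(-15) + 18)² = (45 + 18)² = 63² = 3969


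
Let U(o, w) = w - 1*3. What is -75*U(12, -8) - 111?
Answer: 714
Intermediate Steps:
U(o, w) = -3 + w (U(o, w) = w - 3 = -3 + w)
-75*U(12, -8) - 111 = -75*(-3 - 8) - 111 = -75*(-11) - 111 = 825 - 111 = 714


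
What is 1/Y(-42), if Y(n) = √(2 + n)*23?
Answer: -I*√10/460 ≈ -0.0068745*I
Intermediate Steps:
Y(n) = 23*√(2 + n)
1/Y(-42) = 1/(23*√(2 - 42)) = 1/(23*√(-40)) = 1/(23*(2*I*√10)) = 1/(46*I*√10) = -I*√10/460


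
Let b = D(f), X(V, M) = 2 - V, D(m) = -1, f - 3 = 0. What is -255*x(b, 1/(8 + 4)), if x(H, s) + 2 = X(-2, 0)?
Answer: -510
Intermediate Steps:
f = 3 (f = 3 + 0 = 3)
b = -1
x(H, s) = 2 (x(H, s) = -2 + (2 - 1*(-2)) = -2 + (2 + 2) = -2 + 4 = 2)
-255*x(b, 1/(8 + 4)) = -255*2 = -510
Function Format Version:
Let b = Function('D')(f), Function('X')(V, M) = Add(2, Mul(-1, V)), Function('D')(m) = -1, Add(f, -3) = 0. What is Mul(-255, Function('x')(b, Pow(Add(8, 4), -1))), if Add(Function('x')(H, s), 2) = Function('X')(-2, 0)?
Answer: -510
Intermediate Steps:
f = 3 (f = Add(3, 0) = 3)
b = -1
Function('x')(H, s) = 2 (Function('x')(H, s) = Add(-2, Add(2, Mul(-1, -2))) = Add(-2, Add(2, 2)) = Add(-2, 4) = 2)
Mul(-255, Function('x')(b, Pow(Add(8, 4), -1))) = Mul(-255, 2) = -510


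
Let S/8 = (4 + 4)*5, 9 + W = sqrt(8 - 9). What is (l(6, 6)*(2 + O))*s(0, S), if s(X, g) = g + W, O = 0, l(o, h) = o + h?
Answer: 7464 + 24*I ≈ 7464.0 + 24.0*I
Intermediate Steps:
l(o, h) = h + o
W = -9 + I (W = -9 + sqrt(8 - 9) = -9 + sqrt(-1) = -9 + I ≈ -9.0 + 1.0*I)
S = 320 (S = 8*((4 + 4)*5) = 8*(8*5) = 8*40 = 320)
s(X, g) = -9 + I + g (s(X, g) = g + (-9 + I) = -9 + I + g)
(l(6, 6)*(2 + O))*s(0, S) = ((6 + 6)*(2 + 0))*(-9 + I + 320) = (12*2)*(311 + I) = 24*(311 + I) = 7464 + 24*I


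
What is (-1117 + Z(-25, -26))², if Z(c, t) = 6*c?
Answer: 1605289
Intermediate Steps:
(-1117 + Z(-25, -26))² = (-1117 + 6*(-25))² = (-1117 - 150)² = (-1267)² = 1605289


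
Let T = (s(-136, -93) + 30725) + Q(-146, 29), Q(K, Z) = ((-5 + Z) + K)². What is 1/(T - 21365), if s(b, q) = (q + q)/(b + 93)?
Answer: 43/1042678 ≈ 4.1240e-5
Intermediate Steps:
Q(K, Z) = (-5 + K + Z)²
s(b, q) = 2*q/(93 + b) (s(b, q) = (2*q)/(93 + b) = 2*q/(93 + b))
T = 1961373/43 (T = (2*(-93)/(93 - 136) + 30725) + (-5 - 146 + 29)² = (2*(-93)/(-43) + 30725) + (-122)² = (2*(-93)*(-1/43) + 30725) + 14884 = (186/43 + 30725) + 14884 = 1321361/43 + 14884 = 1961373/43 ≈ 45613.)
1/(T - 21365) = 1/(1961373/43 - 21365) = 1/(1042678/43) = 43/1042678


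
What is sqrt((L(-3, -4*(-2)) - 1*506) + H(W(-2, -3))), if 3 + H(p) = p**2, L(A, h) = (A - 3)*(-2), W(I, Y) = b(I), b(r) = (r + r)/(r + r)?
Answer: 4*I*sqrt(31) ≈ 22.271*I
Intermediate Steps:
b(r) = 1 (b(r) = (2*r)/((2*r)) = (2*r)*(1/(2*r)) = 1)
W(I, Y) = 1
L(A, h) = 6 - 2*A (L(A, h) = (-3 + A)*(-2) = 6 - 2*A)
H(p) = -3 + p**2
sqrt((L(-3, -4*(-2)) - 1*506) + H(W(-2, -3))) = sqrt(((6 - 2*(-3)) - 1*506) + (-3 + 1**2)) = sqrt(((6 + 6) - 506) + (-3 + 1)) = sqrt((12 - 506) - 2) = sqrt(-494 - 2) = sqrt(-496) = 4*I*sqrt(31)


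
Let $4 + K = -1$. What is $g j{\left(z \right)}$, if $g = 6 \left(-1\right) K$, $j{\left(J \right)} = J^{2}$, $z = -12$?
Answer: $4320$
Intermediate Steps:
$K = -5$ ($K = -4 - 1 = -5$)
$g = 30$ ($g = 6 \left(-1\right) \left(-5\right) = \left(-6\right) \left(-5\right) = 30$)
$g j{\left(z \right)} = 30 \left(-12\right)^{2} = 30 \cdot 144 = 4320$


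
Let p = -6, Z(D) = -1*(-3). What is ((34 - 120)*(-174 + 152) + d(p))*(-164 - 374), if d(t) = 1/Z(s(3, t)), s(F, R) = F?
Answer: -3054226/3 ≈ -1.0181e+6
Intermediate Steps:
Z(D) = 3
d(t) = ⅓ (d(t) = 1/3 = ⅓)
((34 - 120)*(-174 + 152) + d(p))*(-164 - 374) = ((34 - 120)*(-174 + 152) + ⅓)*(-164 - 374) = (-86*(-22) + ⅓)*(-538) = (1892 + ⅓)*(-538) = (5677/3)*(-538) = -3054226/3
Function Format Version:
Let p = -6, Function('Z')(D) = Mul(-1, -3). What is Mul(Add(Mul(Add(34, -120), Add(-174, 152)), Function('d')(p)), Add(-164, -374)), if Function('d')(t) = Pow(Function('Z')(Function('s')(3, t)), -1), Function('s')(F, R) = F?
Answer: Rational(-3054226, 3) ≈ -1.0181e+6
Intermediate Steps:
Function('Z')(D) = 3
Function('d')(t) = Rational(1, 3) (Function('d')(t) = Pow(3, -1) = Rational(1, 3))
Mul(Add(Mul(Add(34, -120), Add(-174, 152)), Function('d')(p)), Add(-164, -374)) = Mul(Add(Mul(Add(34, -120), Add(-174, 152)), Rational(1, 3)), Add(-164, -374)) = Mul(Add(Mul(-86, -22), Rational(1, 3)), -538) = Mul(Add(1892, Rational(1, 3)), -538) = Mul(Rational(5677, 3), -538) = Rational(-3054226, 3)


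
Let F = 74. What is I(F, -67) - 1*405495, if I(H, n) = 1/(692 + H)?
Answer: -310609169/766 ≈ -4.0550e+5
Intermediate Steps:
I(F, -67) - 1*405495 = 1/(692 + 74) - 1*405495 = 1/766 - 405495 = -310609169/766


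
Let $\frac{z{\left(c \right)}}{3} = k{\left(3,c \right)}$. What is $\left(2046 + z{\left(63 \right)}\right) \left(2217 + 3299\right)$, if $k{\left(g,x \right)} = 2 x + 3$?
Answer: $13420428$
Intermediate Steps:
$k{\left(g,x \right)} = 3 + 2 x$
$z{\left(c \right)} = 9 + 6 c$ ($z{\left(c \right)} = 3 \left(3 + 2 c\right) = 9 + 6 c$)
$\left(2046 + z{\left(63 \right)}\right) \left(2217 + 3299\right) = \left(2046 + \left(9 + 6 \cdot 63\right)\right) \left(2217 + 3299\right) = \left(2046 + \left(9 + 378\right)\right) 5516 = \left(2046 + 387\right) 5516 = 2433 \cdot 5516 = 13420428$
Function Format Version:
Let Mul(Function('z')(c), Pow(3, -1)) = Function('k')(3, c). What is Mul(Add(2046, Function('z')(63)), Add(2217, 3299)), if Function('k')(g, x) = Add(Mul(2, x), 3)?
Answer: 13420428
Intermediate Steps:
Function('k')(g, x) = Add(3, Mul(2, x))
Function('z')(c) = Add(9, Mul(6, c)) (Function('z')(c) = Mul(3, Add(3, Mul(2, c))) = Add(9, Mul(6, c)))
Mul(Add(2046, Function('z')(63)), Add(2217, 3299)) = Mul(Add(2046, Add(9, Mul(6, 63))), Add(2217, 3299)) = Mul(Add(2046, Add(9, 378)), 5516) = Mul(Add(2046, 387), 5516) = Mul(2433, 5516) = 13420428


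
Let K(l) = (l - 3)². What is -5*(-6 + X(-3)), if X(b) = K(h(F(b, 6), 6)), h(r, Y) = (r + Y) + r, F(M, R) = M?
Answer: -15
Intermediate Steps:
h(r, Y) = Y + 2*r (h(r, Y) = (Y + r) + r = Y + 2*r)
K(l) = (-3 + l)²
X(b) = (3 + 2*b)² (X(b) = (-3 + (6 + 2*b))² = (3 + 2*b)²)
-5*(-6 + X(-3)) = -5*(-6 + (3 + 2*(-3))²) = -5*(-6 + (3 - 6)²) = -5*(-6 + (-3)²) = -5*(-6 + 9) = -5*3 = -15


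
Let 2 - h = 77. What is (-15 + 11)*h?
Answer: 300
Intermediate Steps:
h = -75 (h = 2 - 1*77 = 2 - 77 = -75)
(-15 + 11)*h = (-15 + 11)*(-75) = -4*(-75) = 300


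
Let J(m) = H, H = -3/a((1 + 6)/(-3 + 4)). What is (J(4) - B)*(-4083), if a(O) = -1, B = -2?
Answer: -20415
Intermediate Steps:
H = 3 (H = -3/(-1) = -3*(-1) = 3)
J(m) = 3
(J(4) - B)*(-4083) = (3 - 1*(-2))*(-4083) = (3 + 2)*(-4083) = 5*(-4083) = -20415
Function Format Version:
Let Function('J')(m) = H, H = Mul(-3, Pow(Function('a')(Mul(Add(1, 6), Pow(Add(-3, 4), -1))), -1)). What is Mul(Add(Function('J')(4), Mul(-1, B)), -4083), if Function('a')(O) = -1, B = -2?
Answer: -20415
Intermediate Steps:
H = 3 (H = Mul(-3, Pow(-1, -1)) = Mul(-3, -1) = 3)
Function('J')(m) = 3
Mul(Add(Function('J')(4), Mul(-1, B)), -4083) = Mul(Add(3, Mul(-1, -2)), -4083) = Mul(Add(3, 2), -4083) = Mul(5, -4083) = -20415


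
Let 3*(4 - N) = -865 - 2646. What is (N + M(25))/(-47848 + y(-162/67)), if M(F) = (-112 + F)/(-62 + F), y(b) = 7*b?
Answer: -4375502/177985725 ≈ -0.024583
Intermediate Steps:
M(F) = (-112 + F)/(-62 + F)
N = 3523/3 (N = 4 - (-865 - 2646)/3 = 4 - ⅓*(-3511) = 4 + 3511/3 = 3523/3 ≈ 1174.3)
(N + M(25))/(-47848 + y(-162/67)) = (3523/3 + (-112 + 25)/(-62 + 25))/(-47848 + 7*(-162/67)) = (3523/3 - 87/(-37))/(-47848 + 7*(-162*1/67)) = (3523/3 - 1/37*(-87))/(-47848 + 7*(-162/67)) = (3523/3 + 87/37)/(-47848 - 1134/67) = 130612/(111*(-3206950/67)) = (130612/111)*(-67/3206950) = -4375502/177985725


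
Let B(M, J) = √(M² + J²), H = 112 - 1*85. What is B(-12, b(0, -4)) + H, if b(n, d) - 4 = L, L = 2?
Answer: 27 + 6*√5 ≈ 40.416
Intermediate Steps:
b(n, d) = 6 (b(n, d) = 4 + 2 = 6)
H = 27 (H = 112 - 85 = 27)
B(M, J) = √(J² + M²)
B(-12, b(0, -4)) + H = √(6² + (-12)²) + 27 = √(36 + 144) + 27 = √180 + 27 = 6*√5 + 27 = 27 + 6*√5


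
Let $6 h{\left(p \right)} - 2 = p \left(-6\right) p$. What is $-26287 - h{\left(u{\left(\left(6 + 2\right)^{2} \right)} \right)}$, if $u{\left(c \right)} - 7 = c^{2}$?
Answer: $\frac{50424965}{3} \approx 1.6808 \cdot 10^{7}$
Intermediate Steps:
$u{\left(c \right)} = 7 + c^{2}$
$h{\left(p \right)} = \frac{1}{3} - p^{2}$ ($h{\left(p \right)} = \frac{1}{3} + \frac{p \left(-6\right) p}{6} = \frac{1}{3} + \frac{- 6 p p}{6} = \frac{1}{3} + \frac{\left(-6\right) p^{2}}{6} = \frac{1}{3} - p^{2}$)
$-26287 - h{\left(u{\left(\left(6 + 2\right)^{2} \right)} \right)} = -26287 - \left(\frac{1}{3} - \left(7 + \left(\left(6 + 2\right)^{2}\right)^{2}\right)^{2}\right) = -26287 - \left(\frac{1}{3} - \left(7 + \left(8^{2}\right)^{2}\right)^{2}\right) = -26287 - \left(\frac{1}{3} - \left(7 + 64^{2}\right)^{2}\right) = -26287 - \left(\frac{1}{3} - \left(7 + 4096\right)^{2}\right) = -26287 - \left(\frac{1}{3} - 4103^{2}\right) = -26287 - \left(\frac{1}{3} - 16834609\right) = -26287 - - \frac{50503826}{3} = -26287 + \frac{50503826}{3} = \frac{50424965}{3}$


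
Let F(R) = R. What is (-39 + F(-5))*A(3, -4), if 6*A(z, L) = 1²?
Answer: -22/3 ≈ -7.3333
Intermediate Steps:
A(z, L) = ⅙ (A(z, L) = (⅙)*1² = (⅙)*1 = ⅙)
(-39 + F(-5))*A(3, -4) = (-39 - 5)*(⅙) = -44*⅙ = -22/3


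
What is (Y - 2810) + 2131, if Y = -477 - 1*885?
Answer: -2041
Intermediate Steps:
Y = -1362 (Y = -477 - 885 = -1362)
(Y - 2810) + 2131 = (-1362 - 2810) + 2131 = -4172 + 2131 = -2041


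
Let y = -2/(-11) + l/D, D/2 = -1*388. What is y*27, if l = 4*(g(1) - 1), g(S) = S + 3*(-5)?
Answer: 14931/2134 ≈ 6.9967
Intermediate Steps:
D = -776 (D = 2*(-1*388) = 2*(-388) = -776)
g(S) = -15 + S (g(S) = S - 15 = -15 + S)
l = -60 (l = 4*((-15 + 1) - 1) = 4*(-14 - 1) = 4*(-15) = -60)
y = 553/2134 (y = -2/(-11) - 60/(-776) = -2*(-1/11) - 60*(-1/776) = 2/11 + 15/194 = 553/2134 ≈ 0.25914)
y*27 = (553/2134)*27 = 14931/2134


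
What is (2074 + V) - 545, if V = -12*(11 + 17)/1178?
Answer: 900413/589 ≈ 1528.7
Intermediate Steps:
V = -168/589 (V = -12*28*(1/1178) = -336*1/1178 = -168/589 ≈ -0.28523)
(2074 + V) - 545 = (2074 - 168/589) - 545 = 1221418/589 - 545 = 900413/589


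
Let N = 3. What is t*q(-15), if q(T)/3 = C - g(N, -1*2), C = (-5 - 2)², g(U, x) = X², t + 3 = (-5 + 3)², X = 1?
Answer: 144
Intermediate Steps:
t = 1 (t = -3 + (-5 + 3)² = -3 + (-2)² = -3 + 4 = 1)
g(U, x) = 1 (g(U, x) = 1² = 1)
C = 49 (C = (-7)² = 49)
q(T) = 144 (q(T) = 3*(49 - 1*1) = 3*(49 - 1) = 3*48 = 144)
t*q(-15) = 1*144 = 144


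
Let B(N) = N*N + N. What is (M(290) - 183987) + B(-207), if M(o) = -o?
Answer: -141635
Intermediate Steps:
B(N) = N + N² (B(N) = N² + N = N + N²)
(M(290) - 183987) + B(-207) = (-1*290 - 183987) - 207*(1 - 207) = (-290 - 183987) - 207*(-206) = -184277 + 42642 = -141635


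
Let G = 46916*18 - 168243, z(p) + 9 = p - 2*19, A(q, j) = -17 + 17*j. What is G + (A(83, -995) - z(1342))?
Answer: 658018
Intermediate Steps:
z(p) = -47 + p (z(p) = -9 + (p - 2*19) = -9 + (p - 38) = -9 + (-38 + p) = -47 + p)
G = 676245 (G = 844488 - 168243 = 676245)
G + (A(83, -995) - z(1342)) = 676245 + ((-17 + 17*(-995)) - (-47 + 1342)) = 676245 + ((-17 - 16915) - 1*1295) = 676245 + (-16932 - 1295) = 676245 - 18227 = 658018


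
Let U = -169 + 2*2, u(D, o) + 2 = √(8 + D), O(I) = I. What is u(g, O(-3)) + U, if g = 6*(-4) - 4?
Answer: -167 + 2*I*√5 ≈ -167.0 + 4.4721*I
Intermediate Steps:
g = -28 (g = -24 - 4 = -28)
u(D, o) = -2 + √(8 + D)
U = -165 (U = -169 + 4 = -165)
u(g, O(-3)) + U = (-2 + √(8 - 28)) - 165 = (-2 + √(-20)) - 165 = (-2 + 2*I*√5) - 165 = -167 + 2*I*√5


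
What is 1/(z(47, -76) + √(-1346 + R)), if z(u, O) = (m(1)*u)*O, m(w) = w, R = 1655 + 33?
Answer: -94/335759 - 3*√38/12758842 ≈ -0.00028141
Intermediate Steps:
R = 1688
z(u, O) = O*u (z(u, O) = (1*u)*O = u*O = O*u)
1/(z(47, -76) + √(-1346 + R)) = 1/(-76*47 + √(-1346 + 1688)) = 1/(-3572 + √342) = 1/(-3572 + 3*√38)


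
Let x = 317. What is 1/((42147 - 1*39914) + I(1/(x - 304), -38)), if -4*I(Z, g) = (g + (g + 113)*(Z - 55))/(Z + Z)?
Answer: 2/17977 ≈ 0.00011125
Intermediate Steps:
I(Z, g) = -(g + (-55 + Z)*(113 + g))/(8*Z) (I(Z, g) = -(g + (g + 113)*(Z - 55))/(4*(Z + Z)) = -(g + (113 + g)*(-55 + Z))/(4*(2*Z)) = -(g + (-55 + Z)*(113 + g))*1/(2*Z)/4 = -(g + (-55 + Z)*(113 + g))/(8*Z))
1/((42147 - 1*39914) + I(1/(x - 304), -38)) = 1/((42147 - 1*39914) + (6215 + 54*(-38) - (113 - 38)/(317 - 304))/(8*(1/(317 - 304)))) = 1/((42147 - 39914) + (6215 - 2052 - 1*75/13)/(8*(1/13))) = 1/(2233 + (6215 - 2052 - 1*1/13*75)/(8*(1/13))) = 1/(2233 + (⅛)*13*(6215 - 2052 - 75/13)) = 1/(2233 + (⅛)*13*(54044/13)) = 1/(2233 + 13511/2) = 1/(17977/2) = 2/17977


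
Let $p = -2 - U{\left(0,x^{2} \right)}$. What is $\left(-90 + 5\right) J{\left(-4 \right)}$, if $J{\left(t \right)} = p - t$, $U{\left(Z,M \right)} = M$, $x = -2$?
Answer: $170$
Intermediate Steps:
$p = -6$ ($p = -2 - \left(-2\right)^{2} = -2 - 4 = -6$)
$J{\left(t \right)} = -6 - t$
$\left(-90 + 5\right) J{\left(-4 \right)} = \left(-90 + 5\right) \left(-6 - -4\right) = - 85 \left(-6 + 4\right) = \left(-85\right) \left(-2\right) = 170$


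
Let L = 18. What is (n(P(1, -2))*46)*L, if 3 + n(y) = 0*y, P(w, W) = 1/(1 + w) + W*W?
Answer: -2484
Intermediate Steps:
P(w, W) = W² + 1/(1 + w) (P(w, W) = 1/(1 + w) + W² = W² + 1/(1 + w))
n(y) = -3 (n(y) = -3 + 0*y = -3 + 0 = -3)
(n(P(1, -2))*46)*L = -3*46*18 = -138*18 = -2484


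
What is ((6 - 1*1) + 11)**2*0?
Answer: 0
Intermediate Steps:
((6 - 1*1) + 11)**2*0 = ((6 - 1) + 11)**2*0 = (5 + 11)**2*0 = 16**2*0 = 256*0 = 0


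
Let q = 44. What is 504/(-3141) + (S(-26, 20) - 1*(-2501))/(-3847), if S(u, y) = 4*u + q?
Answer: -1067341/1342603 ≈ -0.79498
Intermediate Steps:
S(u, y) = 44 + 4*u (S(u, y) = 4*u + 44 = 44 + 4*u)
504/(-3141) + (S(-26, 20) - 1*(-2501))/(-3847) = 504/(-3141) + ((44 + 4*(-26)) - 1*(-2501))/(-3847) = 504*(-1/3141) + ((44 - 104) + 2501)*(-1/3847) = -56/349 + (-60 + 2501)*(-1/3847) = -56/349 + 2441*(-1/3847) = -56/349 - 2441/3847 = -1067341/1342603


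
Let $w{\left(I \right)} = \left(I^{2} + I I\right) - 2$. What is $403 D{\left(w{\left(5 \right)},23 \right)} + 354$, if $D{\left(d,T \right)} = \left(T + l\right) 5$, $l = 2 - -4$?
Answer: $58789$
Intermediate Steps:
$l = 6$ ($l = 2 + 4 = 6$)
$w{\left(I \right)} = -2 + 2 I^{2}$ ($w{\left(I \right)} = \left(I^{2} + I^{2}\right) - 2 = 2 I^{2} - 2 = -2 + 2 I^{2}$)
$D{\left(d,T \right)} = 30 + 5 T$ ($D{\left(d,T \right)} = \left(T + 6\right) 5 = \left(6 + T\right) 5 = 30 + 5 T$)
$403 D{\left(w{\left(5 \right)},23 \right)} + 354 = 403 \left(30 + 5 \cdot 23\right) + 354 = 403 \left(30 + 115\right) + 354 = 403 \cdot 145 + 354 = 58435 + 354 = 58789$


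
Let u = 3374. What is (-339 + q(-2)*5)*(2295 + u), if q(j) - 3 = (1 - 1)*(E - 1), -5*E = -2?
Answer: -1836756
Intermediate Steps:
E = ⅖ (E = -⅕*(-2) = ⅖ ≈ 0.40000)
q(j) = 3 (q(j) = 3 + (1 - 1)*(⅖ - 1) = 3 + 0*(-⅗) = 3 + 0 = 3)
(-339 + q(-2)*5)*(2295 + u) = (-339 + 3*5)*(2295 + 3374) = (-339 + 15)*5669 = -324*5669 = -1836756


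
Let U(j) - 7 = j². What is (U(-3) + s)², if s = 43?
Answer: 3481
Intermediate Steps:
U(j) = 7 + j²
(U(-3) + s)² = ((7 + (-3)²) + 43)² = ((7 + 9) + 43)² = (16 + 43)² = 59² = 3481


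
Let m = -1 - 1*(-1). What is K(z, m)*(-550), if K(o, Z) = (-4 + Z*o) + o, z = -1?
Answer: 2750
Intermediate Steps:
m = 0 (m = -1 + 1 = 0)
K(o, Z) = -4 + o + Z*o
K(z, m)*(-550) = (-4 - 1 + 0*(-1))*(-550) = (-4 - 1 + 0)*(-550) = -5*(-550) = 2750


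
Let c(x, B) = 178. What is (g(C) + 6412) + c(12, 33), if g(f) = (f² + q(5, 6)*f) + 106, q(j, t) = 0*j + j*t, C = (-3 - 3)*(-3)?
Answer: 7560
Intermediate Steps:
C = 18 (C = -6*(-3) = 18)
q(j, t) = j*t (q(j, t) = 0 + j*t = j*t)
g(f) = 106 + f² + 30*f (g(f) = (f² + (5*6)*f) + 106 = (f² + 30*f) + 106 = 106 + f² + 30*f)
(g(C) + 6412) + c(12, 33) = ((106 + 18² + 30*18) + 6412) + 178 = ((106 + 324 + 540) + 6412) + 178 = (970 + 6412) + 178 = 7382 + 178 = 7560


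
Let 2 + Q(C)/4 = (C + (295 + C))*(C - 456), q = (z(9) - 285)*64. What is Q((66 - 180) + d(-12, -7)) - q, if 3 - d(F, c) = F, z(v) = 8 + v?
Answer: -198196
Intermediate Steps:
d(F, c) = 3 - F
q = -17152 (q = ((8 + 9) - 285)*64 = (17 - 285)*64 = -268*64 = -17152)
Q(C) = -8 + 4*(-456 + C)*(295 + 2*C) (Q(C) = -8 + 4*((C + (295 + C))*(C - 456)) = -8 + 4*((295 + 2*C)*(-456 + C)) = -8 + 4*((-456 + C)*(295 + 2*C)) = -8 + 4*(-456 + C)*(295 + 2*C))
Q((66 - 180) + d(-12, -7)) - q = (-538088 - 2468*((66 - 180) + (3 - 1*(-12))) + 8*((66 - 180) + (3 - 1*(-12)))**2) - 1*(-17152) = (-538088 - 2468*(-114 + (3 + 12)) + 8*(-114 + (3 + 12))**2) + 17152 = (-538088 - 2468*(-114 + 15) + 8*(-114 + 15)**2) + 17152 = (-538088 - 2468*(-99) + 8*(-99)**2) + 17152 = (-538088 + 244332 + 8*9801) + 17152 = (-538088 + 244332 + 78408) + 17152 = -215348 + 17152 = -198196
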